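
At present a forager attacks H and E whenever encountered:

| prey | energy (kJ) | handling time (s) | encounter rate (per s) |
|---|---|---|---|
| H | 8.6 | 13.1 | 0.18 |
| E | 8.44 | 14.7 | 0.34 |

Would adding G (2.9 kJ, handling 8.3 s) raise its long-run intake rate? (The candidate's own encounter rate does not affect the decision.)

No

Intake rate on the current diet: R = (0.18×8.6 + 0.34×8.44) / (1 + 0.18×13.1 + 0.34×14.7) = 4.418/8.356 = 0.5287 kJ/s.
G: E/h = 2.9/8.3 = 0.3494 kJ/s.
0.3494 < 0.5287, so adding G would lower the average — exclude it.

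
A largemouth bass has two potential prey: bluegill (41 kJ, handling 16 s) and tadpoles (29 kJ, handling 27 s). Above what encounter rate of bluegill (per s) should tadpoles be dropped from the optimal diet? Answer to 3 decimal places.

The zero-one rule: include tadpoles iff E₂/h₂ > λE₁/(1+λh₁). Equality gives the switch point.
λE₁h₂ = E₂ + λE₂h₁ ⇒ λ = E₂/(E₁h₂ − E₂h₁) = 29/(1107 − 464) = 0.0451 per s.

0.045 per s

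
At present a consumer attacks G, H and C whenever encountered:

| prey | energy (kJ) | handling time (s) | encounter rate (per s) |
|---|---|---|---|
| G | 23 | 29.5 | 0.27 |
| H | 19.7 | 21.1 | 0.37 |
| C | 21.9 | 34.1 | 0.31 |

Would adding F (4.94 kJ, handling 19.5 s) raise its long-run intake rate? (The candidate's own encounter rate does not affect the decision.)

Current rate: (0.27×23 + 0.37×19.7 + 0.31×21.9)/(1 + 0.27×29.5 + 0.37×21.1 + 0.31×34.1) = 0.742 kJ/s.
Profitability of F: 4.94/19.5 = 0.2533 kJ/s.
0.2533 < 0.742, so adding F would lower the average — exclude it.

No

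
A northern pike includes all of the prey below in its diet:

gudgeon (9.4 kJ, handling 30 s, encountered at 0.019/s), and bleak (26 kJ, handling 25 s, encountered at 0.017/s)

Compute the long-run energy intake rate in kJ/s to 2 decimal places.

R = (0.019×9.4 + 0.017×26) / (1 + 0.019×30 + 0.017×25) = 0.6206/1.995 = 0.3111 kJ/s.

0.31 kJ/s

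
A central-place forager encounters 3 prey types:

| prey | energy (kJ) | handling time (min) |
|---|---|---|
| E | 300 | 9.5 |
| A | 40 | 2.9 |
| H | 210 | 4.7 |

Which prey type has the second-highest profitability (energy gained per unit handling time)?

Profitability E/h (kJ/min): E = 300/9.5 = 31.6, A = 40/2.9 = 13.8, H = 210/4.7 = 44.7.
Ranked: H > E > A.

E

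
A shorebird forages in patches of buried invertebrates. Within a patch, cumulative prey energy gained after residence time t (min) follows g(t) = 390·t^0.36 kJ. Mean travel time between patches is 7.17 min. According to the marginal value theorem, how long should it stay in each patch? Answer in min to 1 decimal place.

By the marginal value theorem, leave when the instantaneous gain rate g'(t) equals the habitat-wide average g(t)/(T + t).
g'(t) = 0.36·390·t^-0.64. Setting 0.36·390·t^-0.64 = 390·t^0.36/(7.17+t) gives 0.36(7.17+t) = t, so 0.64·t = 0.36×7.17.
t* = 0.36×7.17/0.64 = 4.033 min.

4.0 min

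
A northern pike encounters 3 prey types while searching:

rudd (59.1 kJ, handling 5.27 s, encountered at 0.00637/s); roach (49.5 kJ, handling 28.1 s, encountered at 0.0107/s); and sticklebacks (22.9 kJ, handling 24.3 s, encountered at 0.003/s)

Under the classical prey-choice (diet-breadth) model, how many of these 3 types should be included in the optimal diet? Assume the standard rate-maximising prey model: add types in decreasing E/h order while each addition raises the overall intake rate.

E/h in descending order: rudd 11.2, roach 1.76, sticklebacks 0.942 kJ/s. The optimal diet is the largest prefix of this list for which every included type satisfies E_i/h_i > R on the types above it.
Rate on top 1: 0.3642. roach: 1.76 > 0.3642 → include.
Rate on top 2: 0.6791. sticklebacks: 0.942 > 0.6791 → include.
Optimal diet: rudd, roach, sticklebacks — 3 of 3 types.

3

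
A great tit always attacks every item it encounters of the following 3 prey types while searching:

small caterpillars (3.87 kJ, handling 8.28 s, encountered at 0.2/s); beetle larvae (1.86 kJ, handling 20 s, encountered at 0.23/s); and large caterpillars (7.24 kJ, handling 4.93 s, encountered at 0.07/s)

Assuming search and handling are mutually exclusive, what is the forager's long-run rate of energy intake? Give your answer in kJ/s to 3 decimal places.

R = Σλ_iE_i / (1 + Σλ_ih_i)
Numerator: 0.2×3.87 + 0.23×1.86 + 0.07×7.24 = 1.709
Denominator: 1 + 0.2×8.28 + 0.23×20 + 0.07×4.93 = 7.601
R = 1.709/7.601 = 0.2248 kJ/s

0.225 kJ/s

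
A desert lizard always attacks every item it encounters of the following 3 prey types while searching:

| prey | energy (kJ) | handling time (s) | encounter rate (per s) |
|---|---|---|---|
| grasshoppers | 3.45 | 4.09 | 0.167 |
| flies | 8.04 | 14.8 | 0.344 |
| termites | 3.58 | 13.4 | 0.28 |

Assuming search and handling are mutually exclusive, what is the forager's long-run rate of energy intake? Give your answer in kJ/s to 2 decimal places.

R = (0.167×3.45 + 0.344×8.04 + 0.28×3.58) / (1 + 0.167×4.09 + 0.344×14.8 + 0.28×13.4) = 4.344/10.53 = 0.4127 kJ/s.

0.41 kJ/s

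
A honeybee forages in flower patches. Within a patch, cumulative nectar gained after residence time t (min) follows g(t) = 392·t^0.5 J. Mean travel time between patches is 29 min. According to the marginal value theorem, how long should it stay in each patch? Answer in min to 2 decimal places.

Optimal t* satisfies g'(t*) = g(t*)/(T + t*).
g'(t) = 0.5·392·t^-0.5. Setting 0.5·392·t^-0.5 = 392·t^0.5/(29+t) gives 0.5(29+t) = t, so 0.50·t = 0.5×29.
t* = 0.5×29/0.50 = 29 min.

29.00 min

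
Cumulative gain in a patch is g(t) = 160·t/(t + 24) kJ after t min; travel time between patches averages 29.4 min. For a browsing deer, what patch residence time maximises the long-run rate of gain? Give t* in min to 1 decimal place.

26.6 min

By the marginal value theorem, leave when the instantaneous gain rate g'(t) equals the habitat-wide average g(t)/(T + t).
g'(t) = 160·24/(t + 24)². Setting 160·24/(t+24)² = 160t/[(t+24)(29.4+t)] gives 24(29.4+t) = t(t+24), so t² = 24×29.4 = 705.6.
t* = √705.6 = 26.56 min.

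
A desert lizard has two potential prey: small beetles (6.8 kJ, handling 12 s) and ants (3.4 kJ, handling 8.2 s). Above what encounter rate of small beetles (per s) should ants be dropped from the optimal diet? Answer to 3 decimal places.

0.227 per s

At the threshold, the rate on small beetles alone equals the profitability of ants: λ·6.8/(1 + λ·12) = 3.4/8.2 = 0.4146.
Rearranging, λ(6.8 − 0.4146×12) = 0.4146, so λ = 0.4146/1.824 = 0.2273 per s.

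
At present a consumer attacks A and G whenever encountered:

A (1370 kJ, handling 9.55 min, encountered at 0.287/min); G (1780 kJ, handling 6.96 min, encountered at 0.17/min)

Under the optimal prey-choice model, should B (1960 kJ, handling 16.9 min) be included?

No

Current rate: (0.287×1370 + 0.17×1780)/(1 + 0.287×9.55 + 0.17×6.96) = 141.3 kJ/min.
B: E/h = 1960/16.9 = 116 kJ/min.
116 < 141.3, so adding B would lower the average — exclude it.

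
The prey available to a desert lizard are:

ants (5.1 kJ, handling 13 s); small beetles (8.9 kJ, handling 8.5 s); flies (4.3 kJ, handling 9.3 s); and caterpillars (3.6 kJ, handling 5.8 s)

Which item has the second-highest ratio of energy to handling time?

caterpillars

Profitability E/h (kJ/s): ants = 5.1/13 = 0.392, small beetles = 8.9/8.5 = 1.05, flies = 4.3/9.3 = 0.462, caterpillars = 3.6/5.8 = 0.621.
Ranked: small beetles > caterpillars > flies > ants.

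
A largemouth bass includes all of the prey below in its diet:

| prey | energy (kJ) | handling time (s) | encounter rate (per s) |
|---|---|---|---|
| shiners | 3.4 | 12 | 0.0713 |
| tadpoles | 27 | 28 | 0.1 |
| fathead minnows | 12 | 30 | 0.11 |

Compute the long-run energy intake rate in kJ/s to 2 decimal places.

R = (0.0713×3.4 + 0.1×27 + 0.11×12) / (1 + 0.0713×12 + 0.1×28 + 0.11×30) = 4.262/7.956 = 0.5358 kJ/s.

0.54 kJ/s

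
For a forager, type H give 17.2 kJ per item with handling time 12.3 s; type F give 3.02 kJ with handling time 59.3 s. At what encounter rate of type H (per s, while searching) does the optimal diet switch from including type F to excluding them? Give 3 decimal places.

At the threshold, the rate on type H alone equals the profitability of type F: λ·17.2/(1 + λ·12.3) = 3.02/59.3 = 0.05093.
Rearranging, λ(17.2 − 0.05093×12.3) = 0.05093, so λ = 0.05093/16.57 = 0.003073 per s.

0.003 per s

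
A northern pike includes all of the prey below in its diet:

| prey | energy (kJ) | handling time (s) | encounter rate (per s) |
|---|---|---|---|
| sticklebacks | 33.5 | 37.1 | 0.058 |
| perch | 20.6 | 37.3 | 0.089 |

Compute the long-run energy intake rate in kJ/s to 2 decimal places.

R = (0.058×33.5 + 0.089×20.6) / (1 + 0.058×37.1 + 0.089×37.3) = 3.776/6.471 = 0.5835 kJ/s.

0.58 kJ/s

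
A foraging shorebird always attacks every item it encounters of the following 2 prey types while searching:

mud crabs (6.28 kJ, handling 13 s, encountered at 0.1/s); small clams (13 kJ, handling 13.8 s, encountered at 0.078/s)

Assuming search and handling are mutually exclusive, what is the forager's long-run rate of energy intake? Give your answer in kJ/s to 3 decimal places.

0.486 kJ/s

R = Σλ_iE_i / (1 + Σλ_ih_i)
Numerator: 0.1×6.28 + 0.078×13 = 1.642
Denominator: 1 + 0.1×13 + 0.078×13.8 = 3.376
R = 1.642/3.376 = 0.4863 kJ/s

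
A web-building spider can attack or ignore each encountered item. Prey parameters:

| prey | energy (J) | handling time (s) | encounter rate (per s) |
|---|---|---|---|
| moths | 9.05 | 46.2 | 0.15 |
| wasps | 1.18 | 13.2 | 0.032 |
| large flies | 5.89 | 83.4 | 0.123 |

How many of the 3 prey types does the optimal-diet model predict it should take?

Profitabilities (E/h, J/s): moths 0.196, wasps 0.0894, large flies 0.0706. Add prey in this order while the next type's profitability exceeds the intake rate on those already taken.
Rate on top 1: 0.1712. wasps: 0.0894 < 0.1712 → exclude; stop.
Optimal diet: moths — 1 of 3 types.

1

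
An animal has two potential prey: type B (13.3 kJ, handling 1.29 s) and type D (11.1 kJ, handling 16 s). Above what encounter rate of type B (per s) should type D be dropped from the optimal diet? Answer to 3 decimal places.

0.056 per s

The zero-one rule: include type D iff E₂/h₂ > λE₁/(1+λh₁). Equality gives the switch point.
λE₁h₂ = E₂ + λE₂h₁ ⇒ λ = E₂/(E₁h₂ − E₂h₁) = 11.1/(212.8 − 14.32) = 0.05592 per s.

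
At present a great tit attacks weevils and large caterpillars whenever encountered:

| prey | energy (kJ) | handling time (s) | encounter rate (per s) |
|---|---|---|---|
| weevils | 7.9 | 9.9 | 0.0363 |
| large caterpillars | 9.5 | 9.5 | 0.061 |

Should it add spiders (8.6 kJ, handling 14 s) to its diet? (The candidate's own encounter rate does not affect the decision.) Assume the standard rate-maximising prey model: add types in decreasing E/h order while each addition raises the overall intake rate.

On weevils and large caterpillars alone, R = ΣλE/(1+Σλh) = 0.8663/1.939 = 0.4468 kJ/s.
Profitability of spiders: 8.6/14 = 0.6143 kJ/s.
Since 0.6143 > R, including spiders increases the long-run rate.

Yes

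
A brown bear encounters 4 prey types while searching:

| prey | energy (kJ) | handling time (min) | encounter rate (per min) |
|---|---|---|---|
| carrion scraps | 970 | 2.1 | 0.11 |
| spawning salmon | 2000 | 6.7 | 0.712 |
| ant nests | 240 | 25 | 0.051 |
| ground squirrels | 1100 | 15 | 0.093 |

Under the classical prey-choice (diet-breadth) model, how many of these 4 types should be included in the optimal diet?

Rank by E/h (kJ/min): carrion scraps 462, spawning salmon 299, ground squirrels 73.3, ant nests 9.6. Include each in turn until the next type's E/h falls below the running intake rate.
Rate on top 1: 86.68. spawning salmon: 299 > 86.68 → include.
Rate on top 2: 255.1. ground squirrels: 73.3 < 255.1 → exclude; stop.
Optimal diet: carrion scraps, spawning salmon — 2 of 4 types.

2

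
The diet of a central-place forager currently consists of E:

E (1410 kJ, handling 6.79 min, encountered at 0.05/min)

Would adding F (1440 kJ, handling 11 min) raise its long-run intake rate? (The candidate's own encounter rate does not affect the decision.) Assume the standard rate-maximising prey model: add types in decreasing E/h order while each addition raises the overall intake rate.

Yes

On E alone, R = ΣλE/(1+Σλh) = 70.5/1.34 = 52.63 kJ/min.
Profitability of F: 1440/11 = 130.9 kJ/min.
130.9 > 52.63, so adding F raises the average — include it.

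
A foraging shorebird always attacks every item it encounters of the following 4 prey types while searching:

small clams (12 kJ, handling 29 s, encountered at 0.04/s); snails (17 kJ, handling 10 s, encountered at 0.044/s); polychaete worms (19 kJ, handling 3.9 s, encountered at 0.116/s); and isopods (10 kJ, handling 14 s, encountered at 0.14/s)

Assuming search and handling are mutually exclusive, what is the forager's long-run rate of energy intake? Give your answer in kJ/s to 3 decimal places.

R = (0.04×12 + 0.044×17 + 0.116×19 + 0.14×10) / (1 + 0.04×29 + 0.044×10 + 0.116×3.9 + 0.14×14) = 4.832/5.012 = 0.964 kJ/s.

0.964 kJ/s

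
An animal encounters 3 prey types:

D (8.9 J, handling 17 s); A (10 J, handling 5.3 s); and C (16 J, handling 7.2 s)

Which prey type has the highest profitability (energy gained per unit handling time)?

C

In descending order of E/h:
C: 16/7.2 = 2.22 J/s
A: 10/5.3 = 1.89 J/s
D: 8.9/17 = 0.524 J/s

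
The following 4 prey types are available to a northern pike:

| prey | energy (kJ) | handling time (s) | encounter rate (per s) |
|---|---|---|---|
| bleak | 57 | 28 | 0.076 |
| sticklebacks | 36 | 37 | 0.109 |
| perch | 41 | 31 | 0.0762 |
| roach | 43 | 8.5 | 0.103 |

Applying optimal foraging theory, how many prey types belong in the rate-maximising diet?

1

Rank by E/h (kJ/s): roach 5.06, bleak 2.04, perch 1.32, sticklebacks 0.973. Include each in turn until the next type's E/h falls below the running intake rate.
Rate on top 1: 2.362. bleak: 2.04 < 2.362 → exclude; stop.
Optimal diet: roach — 1 of 4 types.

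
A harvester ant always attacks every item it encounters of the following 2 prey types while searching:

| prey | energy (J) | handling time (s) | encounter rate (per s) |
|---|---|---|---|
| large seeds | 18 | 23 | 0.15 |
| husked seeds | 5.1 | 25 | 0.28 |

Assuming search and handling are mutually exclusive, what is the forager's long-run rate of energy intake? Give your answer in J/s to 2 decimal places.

0.36 J/s

Energy encountered per unit search time: 0.15×18 + 0.28×5.1 = 4.128 J/s.
Handling time per unit search time: 0.15×23 + 0.28×25 = 10.45.
Rate = 4.128/(1 + 10.45) = 0.3605 J/s.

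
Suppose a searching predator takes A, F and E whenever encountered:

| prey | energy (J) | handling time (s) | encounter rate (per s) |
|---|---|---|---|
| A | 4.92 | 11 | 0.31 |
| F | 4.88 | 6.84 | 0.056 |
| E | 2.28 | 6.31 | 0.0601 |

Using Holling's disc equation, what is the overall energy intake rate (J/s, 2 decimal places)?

0.37 J/s

R = (0.31×4.92 + 0.056×4.88 + 0.0601×2.28) / (1 + 0.31×11 + 0.056×6.84 + 0.0601×6.31) = 1.936/5.172 = 0.3742 J/s.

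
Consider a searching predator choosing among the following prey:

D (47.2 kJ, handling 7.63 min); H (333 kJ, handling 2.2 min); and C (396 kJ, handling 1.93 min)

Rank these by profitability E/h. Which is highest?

C

Profitability E/h (kJ/min): D = 47.2/7.63 = 6.19, H = 333/2.2 = 151, C = 396/1.93 = 205.
Ranked: C > H > D.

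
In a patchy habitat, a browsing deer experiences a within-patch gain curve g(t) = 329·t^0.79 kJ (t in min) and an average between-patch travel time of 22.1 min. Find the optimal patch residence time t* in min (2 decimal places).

83.14 min

Maximise g(t)/(T+t): set derivative to zero → g'(t)(T+t) = g(t).
g'(t) = 0.79·329·t^-0.21. Setting 0.79·329·t^-0.21 = 329·t^0.79/(22.1+t) gives 0.79(22.1+t) = t, so 0.21·t = 0.79×22.1.
t* = 0.79×22.1/0.21 = 83.14 min.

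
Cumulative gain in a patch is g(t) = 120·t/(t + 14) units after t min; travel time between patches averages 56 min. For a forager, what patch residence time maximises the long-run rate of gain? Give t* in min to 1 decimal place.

Maximise g(t)/(T+t): set derivative to zero → g'(t)(T+t) = g(t).
g'(t) = 120·14/(t + 14)². Setting 120·14/(t+14)² = 120t/[(t+14)(56+t)] gives 14(56+t) = t(t+14), so t² = 14×56 = 784.
t* = √784 = 28 min.

28.0 min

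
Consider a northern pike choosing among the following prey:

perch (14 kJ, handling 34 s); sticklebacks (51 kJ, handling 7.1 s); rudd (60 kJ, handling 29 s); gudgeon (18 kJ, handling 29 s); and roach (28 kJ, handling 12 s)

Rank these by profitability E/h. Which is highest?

sticklebacks

In descending order of E/h:
sticklebacks: 51/7.1 = 7.18 kJ/s
roach: 28/12 = 2.33 kJ/s
rudd: 60/29 = 2.07 kJ/s
gudgeon: 18/29 = 0.621 kJ/s
perch: 14/34 = 0.412 kJ/s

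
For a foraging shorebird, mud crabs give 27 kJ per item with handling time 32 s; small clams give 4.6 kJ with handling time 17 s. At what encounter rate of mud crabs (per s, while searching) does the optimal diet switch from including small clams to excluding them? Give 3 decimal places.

0.015 per s

At the threshold, the rate on mud crabs alone equals the profitability of small clams: λ·27/(1 + λ·32) = 4.6/17 = 0.2706.
Rearranging, λ(27 − 0.2706×32) = 0.2706, so λ = 0.2706/18.34 = 0.01475 per s.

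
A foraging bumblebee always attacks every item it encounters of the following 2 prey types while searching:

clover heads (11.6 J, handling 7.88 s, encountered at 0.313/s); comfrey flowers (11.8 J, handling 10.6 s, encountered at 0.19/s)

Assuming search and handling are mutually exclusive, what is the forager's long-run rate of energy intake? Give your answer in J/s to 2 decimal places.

1.07 J/s

R = (0.313×11.6 + 0.19×11.8) / (1 + 0.313×7.88 + 0.19×10.6) = 5.873/5.48 = 1.072 J/s.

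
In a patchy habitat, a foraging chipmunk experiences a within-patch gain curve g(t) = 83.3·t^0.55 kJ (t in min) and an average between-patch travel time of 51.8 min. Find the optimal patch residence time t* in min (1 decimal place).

63.3 min

Optimal t* satisfies g'(t*) = g(t*)/(T + t*).
g'(t) = 0.55·83.3·t^-0.45. Setting 0.55·83.3·t^-0.45 = 83.3·t^0.55/(51.8+t) gives 0.55(51.8+t) = t, so 0.45·t = 0.55×51.8.
t* = 0.55×51.8/0.45 = 63.31 min.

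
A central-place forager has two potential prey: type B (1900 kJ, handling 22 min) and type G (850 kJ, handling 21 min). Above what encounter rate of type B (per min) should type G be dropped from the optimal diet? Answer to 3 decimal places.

The zero-one rule: include type G iff E₂/h₂ > λE₁/(1+λh₁). Equality gives the switch point.
λE₁h₂ = E₂ + λE₂h₁ ⇒ λ = E₂/(E₁h₂ − E₂h₁) = 850/(3.99e+04 − 1.87e+04) = 0.04009 per min.

0.040 per min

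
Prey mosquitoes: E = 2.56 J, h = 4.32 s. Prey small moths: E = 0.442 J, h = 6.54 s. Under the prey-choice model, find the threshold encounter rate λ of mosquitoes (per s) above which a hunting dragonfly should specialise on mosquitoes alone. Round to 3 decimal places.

The zero-one rule: include small moths iff E₂/h₂ > λE₁/(1+λh₁). Equality gives the switch point.
λE₁h₂ = E₂ + λE₂h₁ ⇒ λ = E₂/(E₁h₂ − E₂h₁) = 0.442/(16.74 − 1.909) = 0.0298 per s.

0.030 per s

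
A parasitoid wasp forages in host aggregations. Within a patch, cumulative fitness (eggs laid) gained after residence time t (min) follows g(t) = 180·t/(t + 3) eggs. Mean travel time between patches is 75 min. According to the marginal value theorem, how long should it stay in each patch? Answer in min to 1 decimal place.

Maximise g(t)/(T+t): set derivative to zero → g'(t)(T+t) = g(t).
g'(t) = 180·3/(t + 3)². Setting 180·3/(t+3)² = 180t/[(t+3)(75+t)] gives 3(75+t) = t(t+3), so t² = 3×75 = 225.
t* = √225 = 15 min.

15.0 min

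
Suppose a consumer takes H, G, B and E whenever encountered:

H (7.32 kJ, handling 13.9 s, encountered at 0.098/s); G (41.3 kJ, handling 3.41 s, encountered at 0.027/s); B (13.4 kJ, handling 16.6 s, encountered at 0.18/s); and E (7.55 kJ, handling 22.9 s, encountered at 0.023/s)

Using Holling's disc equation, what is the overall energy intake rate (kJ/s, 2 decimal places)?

R = Σλ_iE_i / (1 + Σλ_ih_i)
Numerator: 0.098×7.32 + 0.027×41.3 + 0.18×13.4 + 0.023×7.55 = 4.418
Denominator: 1 + 0.098×13.9 + 0.027×3.41 + 0.18×16.6 + 0.023×22.9 = 5.969
R = 4.418/5.969 = 0.7402 kJ/s

0.74 kJ/s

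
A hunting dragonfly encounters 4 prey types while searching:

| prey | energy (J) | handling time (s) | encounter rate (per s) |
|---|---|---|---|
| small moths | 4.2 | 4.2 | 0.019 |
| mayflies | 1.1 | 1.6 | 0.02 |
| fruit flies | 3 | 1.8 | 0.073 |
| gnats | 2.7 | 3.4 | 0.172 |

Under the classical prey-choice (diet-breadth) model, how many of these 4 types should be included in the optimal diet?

Profitabilities (E/h, J/s): fruit flies 1.67, small moths 1, gnats 0.794, mayflies 0.688. Add prey in this order while the next type's profitability exceeds the intake rate on those already taken.
Rate on top 1: 0.1936. small moths: 1 > 0.1936 → include.
Rate on top 2: 0.2467. gnats: 0.794 > 0.2467 → include.
Rate on top 3: 0.4249. mayflies: 0.688 > 0.4249 → include.
Optimal diet: fruit flies, small moths, gnats, mayflies — 4 of 4 types.

4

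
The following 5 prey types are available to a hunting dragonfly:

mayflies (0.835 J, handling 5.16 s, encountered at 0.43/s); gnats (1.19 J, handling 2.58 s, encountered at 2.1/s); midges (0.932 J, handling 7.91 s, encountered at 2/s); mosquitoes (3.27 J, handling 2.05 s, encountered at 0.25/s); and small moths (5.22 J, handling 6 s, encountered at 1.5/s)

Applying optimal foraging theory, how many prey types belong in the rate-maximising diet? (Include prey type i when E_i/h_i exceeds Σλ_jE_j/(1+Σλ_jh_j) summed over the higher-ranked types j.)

E/h in descending order: mosquitoes 1.6, small moths 0.87, gnats 0.461, mayflies 0.162, midges 0.118 J/s. The optimal diet is the largest prefix of this list for which every included type satisfies E_i/h_i > R on the types above it.
Rate on top 1: 0.5405. small moths: 0.87 > 0.5405 → include.
Rate on top 2: 0.8226. gnats: 0.461 < 0.8226 → exclude; stop.
Optimal diet: mosquitoes, small moths — 2 of 5 types.

2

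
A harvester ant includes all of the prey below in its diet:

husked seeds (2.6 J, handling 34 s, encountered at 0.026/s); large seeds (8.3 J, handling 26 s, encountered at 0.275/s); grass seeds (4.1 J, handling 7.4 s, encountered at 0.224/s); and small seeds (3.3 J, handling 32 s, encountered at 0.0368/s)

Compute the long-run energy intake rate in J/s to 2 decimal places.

R = Σλ_iE_i / (1 + Σλ_ih_i)
Numerator: 0.026×2.6 + 0.275×8.3 + 0.224×4.1 + 0.0368×3.3 = 3.39
Denominator: 1 + 0.026×34 + 0.275×26 + 0.224×7.4 + 0.0368×32 = 11.87
R = 3.39/11.87 = 0.2856 J/s

0.29 J/s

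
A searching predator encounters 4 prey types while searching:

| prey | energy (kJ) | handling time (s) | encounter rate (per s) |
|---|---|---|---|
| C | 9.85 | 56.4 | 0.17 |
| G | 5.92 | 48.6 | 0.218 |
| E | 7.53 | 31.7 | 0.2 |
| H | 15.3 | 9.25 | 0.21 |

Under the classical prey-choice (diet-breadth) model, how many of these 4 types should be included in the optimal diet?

E/h in descending order: H 1.65, E 0.238, C 0.175, G 0.122 kJ/s. The optimal diet is the largest prefix of this list for which every included type satisfies E_i/h_i > R on the types above it.
Rate on top 1: 1.092. E: 0.238 < 1.092 → exclude; stop.
Optimal diet: H — 1 of 4 types.

1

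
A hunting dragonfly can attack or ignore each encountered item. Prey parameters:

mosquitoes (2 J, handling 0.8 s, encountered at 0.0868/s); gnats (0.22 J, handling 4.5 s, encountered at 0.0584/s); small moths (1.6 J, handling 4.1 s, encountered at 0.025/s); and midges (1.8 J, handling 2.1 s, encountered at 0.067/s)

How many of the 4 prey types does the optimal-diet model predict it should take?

Profitabilities (E/h, J/s): mosquitoes 2.5, midges 0.857, small moths 0.39, gnats 0.0489. Add prey in this order while the next type's profitability exceeds the intake rate on those already taken.
Rate on top 1: 0.1623. midges: 0.857 > 0.1623 → include.
Rate on top 2: 0.2431. small moths: 0.39 > 0.2431 → include.
Rate on top 3: 0.2546. gnats: 0.0489 < 0.2546 → exclude; stop.
Optimal diet: mosquitoes, midges, small moths — 3 of 4 types.

3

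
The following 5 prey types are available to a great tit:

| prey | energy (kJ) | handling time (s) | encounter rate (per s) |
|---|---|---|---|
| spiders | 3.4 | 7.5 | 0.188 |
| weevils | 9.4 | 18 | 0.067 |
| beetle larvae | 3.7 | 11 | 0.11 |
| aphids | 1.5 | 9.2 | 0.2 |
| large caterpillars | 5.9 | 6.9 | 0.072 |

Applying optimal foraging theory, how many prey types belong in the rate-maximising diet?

3

Profitabilities (E/h, kJ/s): large caterpillars 0.855, weevils 0.522, spiders 0.453, beetle larvae 0.336, aphids 0.163. Add prey in this order while the next type's profitability exceeds the intake rate on those already taken.
Rate on top 1: 0.2838. weevils: 0.522 > 0.2838 → include.
Rate on top 2: 0.3902. spiders: 0.453 > 0.3902 → include.
Rate on top 3: 0.4118. beetle larvae: 0.336 < 0.4118 → exclude; stop.
Optimal diet: large caterpillars, weevils, spiders — 3 of 5 types.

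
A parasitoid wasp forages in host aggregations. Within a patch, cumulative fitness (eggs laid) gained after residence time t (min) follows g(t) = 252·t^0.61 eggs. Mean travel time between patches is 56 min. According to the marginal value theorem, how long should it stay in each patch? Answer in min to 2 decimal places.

87.59 min

By the marginal value theorem, leave when the instantaneous gain rate g'(t) equals the habitat-wide average g(t)/(T + t).
g'(t) = 0.61·252·t^-0.39. Setting 0.61·252·t^-0.39 = 252·t^0.61/(56+t) gives 0.61(56+t) = t, so 0.39·t = 0.61×56.
t* = 0.61×56/0.39 = 87.59 min.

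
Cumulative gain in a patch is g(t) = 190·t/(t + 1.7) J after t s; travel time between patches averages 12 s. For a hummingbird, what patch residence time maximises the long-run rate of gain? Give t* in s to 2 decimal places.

4.52 s

Optimal t* satisfies g'(t*) = g(t*)/(T + t*).
g'(t) = 190·1.7/(t + 1.7)². Setting 190·1.7/(t+1.7)² = 190t/[(t+1.7)(12+t)] gives 1.7(12+t) = t(t+1.7), so t² = 1.7×12 = 20.4.
t* = √20.4 = 4.517 s.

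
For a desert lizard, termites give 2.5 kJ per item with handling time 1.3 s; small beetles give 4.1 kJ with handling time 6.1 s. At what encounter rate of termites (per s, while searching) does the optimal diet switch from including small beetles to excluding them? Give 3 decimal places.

0.413 per s

Drop small beetles once their profitability E₂/h₂ falls below the rate achievable on termites alone: E₂/h₂ = λE₁/(1 + λh₁).
Solve for λ: λE₁h₂ = E₂(1 + λh₁) → λ(E₁h₂ − E₂h₁) = E₂ → λ = E₂/(E₁h₂ − E₂h₁).
λ = 4.1/(2.5×6.1 − 4.1×1.3) = 4.1/9.92 = 0.4133 per s.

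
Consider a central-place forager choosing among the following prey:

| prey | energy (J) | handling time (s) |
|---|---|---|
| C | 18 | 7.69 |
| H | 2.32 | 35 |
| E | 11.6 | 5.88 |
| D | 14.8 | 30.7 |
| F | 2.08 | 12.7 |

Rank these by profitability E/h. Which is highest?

C

In descending order of E/h:
C: 18/7.69 = 2.34 J/s
E: 11.6/5.88 = 1.97 J/s
D: 14.8/30.7 = 0.482 J/s
F: 2.08/12.7 = 0.164 J/s
H: 2.32/35 = 0.0663 J/s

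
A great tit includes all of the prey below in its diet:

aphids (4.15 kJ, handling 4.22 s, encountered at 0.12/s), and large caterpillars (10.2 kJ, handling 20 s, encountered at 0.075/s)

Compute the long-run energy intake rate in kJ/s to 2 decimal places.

0.42 kJ/s

Energy encountered per unit search time: 0.12×4.15 + 0.075×10.2 = 1.263 kJ/s.
Handling time per unit search time: 0.12×4.22 + 0.075×20 = 2.006.
Rate = 1.263/(1 + 2.006) = 0.4201 kJ/s.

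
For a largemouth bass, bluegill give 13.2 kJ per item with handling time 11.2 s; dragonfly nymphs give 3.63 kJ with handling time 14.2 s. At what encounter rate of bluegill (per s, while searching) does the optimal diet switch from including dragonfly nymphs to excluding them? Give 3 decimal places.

Drop dragonfly nymphs once their profitability E₂/h₂ falls below the rate achievable on bluegill alone: E₂/h₂ = λE₁/(1 + λh₁).
Solve for λ: λE₁h₂ = E₂(1 + λh₁) → λ(E₁h₂ − E₂h₁) = E₂ → λ = E₂/(E₁h₂ − E₂h₁).
λ = 3.63/(13.2×14.2 − 3.63×11.2) = 3.63/146.8 = 0.02473 per s.

0.025 per s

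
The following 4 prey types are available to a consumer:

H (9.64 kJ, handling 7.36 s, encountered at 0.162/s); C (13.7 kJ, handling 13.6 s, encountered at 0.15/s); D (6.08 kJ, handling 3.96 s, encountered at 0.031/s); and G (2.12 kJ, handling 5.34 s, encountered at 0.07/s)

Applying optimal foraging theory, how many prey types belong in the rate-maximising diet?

Profitabilities (E/h, kJ/s): D 1.54, H 1.31, C 1.01, G 0.397. Add prey in this order while the next type's profitability exceeds the intake rate on those already taken.
Rate on top 1: 0.1679. H: 1.31 > 0.1679 → include.
Rate on top 2: 0.756. C: 1.01 > 0.756 → include.
Rate on top 3: 0.8737. G: 0.397 < 0.8737 → exclude; stop.
Optimal diet: D, H, C — 3 of 4 types.

3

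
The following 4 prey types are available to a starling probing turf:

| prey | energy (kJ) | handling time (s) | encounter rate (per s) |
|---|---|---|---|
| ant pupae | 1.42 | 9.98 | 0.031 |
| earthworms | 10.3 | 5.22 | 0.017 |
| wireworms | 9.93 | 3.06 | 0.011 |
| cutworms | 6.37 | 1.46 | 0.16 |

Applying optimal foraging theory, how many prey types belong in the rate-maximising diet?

3

Profitabilities (E/h, kJ/s): cutworms 4.36, wireworms 3.25, earthworms 1.97, ant pupae 0.142. Add prey in this order while the next type's profitability exceeds the intake rate on those already taken.
Rate on top 1: 0.8262. wireworms: 3.25 > 0.8262 → include.
Rate on top 2: 0.8904. earthworms: 1.97 > 0.8904 → include.
Rate on top 3: 0.9613. ant pupae: 0.142 < 0.9613 → exclude; stop.
Optimal diet: cutworms, wireworms, earthworms — 3 of 4 types.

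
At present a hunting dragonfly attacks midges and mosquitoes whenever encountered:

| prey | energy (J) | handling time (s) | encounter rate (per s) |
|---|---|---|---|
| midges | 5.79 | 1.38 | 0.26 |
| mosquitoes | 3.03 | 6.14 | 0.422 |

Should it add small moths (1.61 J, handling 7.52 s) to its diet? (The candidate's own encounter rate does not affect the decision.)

No

On midges and mosquitoes alone, R = ΣλE/(1+Σλh) = 2.784/3.95 = 0.7048 J/s.
small moths: E/h = 1.61/7.52 = 0.2141 J/s.
0.2141 < 0.7048, so adding small moths would lower the average — exclude it.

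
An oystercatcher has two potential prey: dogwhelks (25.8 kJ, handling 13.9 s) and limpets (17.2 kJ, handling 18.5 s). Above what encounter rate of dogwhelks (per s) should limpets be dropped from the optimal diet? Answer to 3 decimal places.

At the threshold, the rate on dogwhelks alone equals the profitability of limpets: λ·25.8/(1 + λ·13.9) = 17.2/18.5 = 0.9297.
Rearranging, λ(25.8 − 0.9297×13.9) = 0.9297, so λ = 0.9297/12.88 = 0.0722 per s.

0.072 per s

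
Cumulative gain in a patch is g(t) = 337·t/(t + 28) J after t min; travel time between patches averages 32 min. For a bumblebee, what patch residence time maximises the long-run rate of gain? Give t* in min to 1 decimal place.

By the marginal value theorem, leave when the instantaneous gain rate g'(t) equals the habitat-wide average g(t)/(T + t).
g'(t) = 337·28/(t + 28)². Setting 337·28/(t+28)² = 337t/[(t+28)(32+t)] gives 28(32+t) = t(t+28), so t² = 28×32 = 896.
t* = √896 = 29.93 min.

29.9 min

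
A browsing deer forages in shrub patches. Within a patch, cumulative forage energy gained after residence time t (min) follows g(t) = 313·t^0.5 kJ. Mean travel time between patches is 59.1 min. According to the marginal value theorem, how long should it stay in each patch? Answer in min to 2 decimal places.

59.10 min

Optimal t* satisfies g'(t*) = g(t*)/(T + t*).
g'(t) = 0.5·313·t^-0.5. Setting 0.5·313·t^-0.5 = 313·t^0.5/(59.1+t) gives 0.5(59.1+t) = t, so 0.50·t = 0.5×59.1.
t* = 0.5×59.1/0.50 = 59.1 min.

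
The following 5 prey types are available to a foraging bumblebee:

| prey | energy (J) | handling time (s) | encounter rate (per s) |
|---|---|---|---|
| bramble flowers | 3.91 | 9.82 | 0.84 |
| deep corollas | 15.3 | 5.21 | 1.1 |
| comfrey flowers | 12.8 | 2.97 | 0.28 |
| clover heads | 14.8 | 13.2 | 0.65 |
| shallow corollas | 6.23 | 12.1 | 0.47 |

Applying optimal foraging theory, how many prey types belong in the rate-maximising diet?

2

Rank by E/h (J/s): comfrey flowers 4.31, deep corollas 2.94, clover heads 1.12, shallow corollas 0.515, bramble flowers 0.398. Include each in turn until the next type's E/h falls below the running intake rate.
Rate on top 1: 1.957. deep corollas: 2.94 > 1.957 → include.
Rate on top 2: 2.699. clover heads: 1.12 < 2.699 → exclude; stop.
Optimal diet: comfrey flowers, deep corollas — 2 of 5 types.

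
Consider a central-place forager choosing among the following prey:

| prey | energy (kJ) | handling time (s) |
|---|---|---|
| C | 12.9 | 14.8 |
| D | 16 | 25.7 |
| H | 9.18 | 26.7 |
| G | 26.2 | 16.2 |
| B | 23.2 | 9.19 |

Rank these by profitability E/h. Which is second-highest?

In descending order of E/h:
B: 23.2/9.19 = 2.52 kJ/s
G: 26.2/16.2 = 1.62 kJ/s
C: 12.9/14.8 = 0.872 kJ/s
D: 16/25.7 = 0.623 kJ/s
H: 9.18/26.7 = 0.344 kJ/s

G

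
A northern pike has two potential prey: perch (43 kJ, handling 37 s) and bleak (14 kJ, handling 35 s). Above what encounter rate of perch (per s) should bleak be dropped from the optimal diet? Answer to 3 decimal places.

0.014 per s

The zero-one rule: include bleak iff E₂/h₂ > λE₁/(1+λh₁). Equality gives the switch point.
λE₁h₂ = E₂ + λE₂h₁ ⇒ λ = E₂/(E₁h₂ − E₂h₁) = 14/(1505 − 518) = 0.01418 per s.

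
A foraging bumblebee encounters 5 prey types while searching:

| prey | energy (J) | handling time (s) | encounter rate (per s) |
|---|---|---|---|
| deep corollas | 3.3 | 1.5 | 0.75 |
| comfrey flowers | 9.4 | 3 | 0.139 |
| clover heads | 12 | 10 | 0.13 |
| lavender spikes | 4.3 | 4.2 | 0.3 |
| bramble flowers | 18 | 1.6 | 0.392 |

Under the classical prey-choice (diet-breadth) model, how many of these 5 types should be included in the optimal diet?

Profitabilities (E/h, J/s): bramble flowers 11.2, comfrey flowers 3.13, deep corollas 2.2, clover heads 1.2, lavender spikes 1.02. Add prey in this order while the next type's profitability exceeds the intake rate on those already taken.
Rate on top 1: 4.336. comfrey flowers: 3.13 < 4.336 → exclude; stop.
Optimal diet: bramble flowers — 1 of 5 types.

1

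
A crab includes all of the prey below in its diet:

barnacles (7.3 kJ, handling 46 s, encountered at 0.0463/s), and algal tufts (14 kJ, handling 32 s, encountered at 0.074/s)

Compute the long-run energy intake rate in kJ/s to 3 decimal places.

Energy encountered per unit search time: 0.0463×7.3 + 0.074×14 = 1.374 kJ/s.
Handling time per unit search time: 0.0463×46 + 0.074×32 = 4.498.
Rate = 1.374/(1 + 4.498) = 0.2499 kJ/s.

0.250 kJ/s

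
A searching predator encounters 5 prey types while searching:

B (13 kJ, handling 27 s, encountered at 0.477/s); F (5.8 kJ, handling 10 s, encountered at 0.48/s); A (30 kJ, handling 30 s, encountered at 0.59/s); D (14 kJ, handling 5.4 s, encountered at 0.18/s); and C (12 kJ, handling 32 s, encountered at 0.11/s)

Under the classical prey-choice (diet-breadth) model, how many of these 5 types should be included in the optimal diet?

1

E/h in descending order: D 2.59, A 1, F 0.58, B 0.481, C 0.375 kJ/s. The optimal diet is the largest prefix of this list for which every included type satisfies E_i/h_i > R on the types above it.
Rate on top 1: 1.278. A: 1 < 1.278 → exclude; stop.
Optimal diet: D — 1 of 5 types.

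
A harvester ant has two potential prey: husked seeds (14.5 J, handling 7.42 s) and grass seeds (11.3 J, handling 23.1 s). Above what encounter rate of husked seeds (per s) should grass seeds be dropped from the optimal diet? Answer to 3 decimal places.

At the threshold, the rate on husked seeds alone equals the profitability of grass seeds: λ·14.5/(1 + λ·7.42) = 11.3/23.1 = 0.4892.
Rearranging, λ(14.5 − 0.4892×7.42) = 0.4892, so λ = 0.4892/10.87 = 0.045 per s.

0.045 per s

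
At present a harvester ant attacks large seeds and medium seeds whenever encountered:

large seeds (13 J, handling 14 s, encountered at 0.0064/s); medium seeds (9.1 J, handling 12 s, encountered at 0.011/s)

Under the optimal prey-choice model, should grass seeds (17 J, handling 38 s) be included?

Yes

Current rate: (0.0064×13 + 0.011×9.1)/(1 + 0.0064×14 + 0.011×12) = 0.15 J/s.
grass seeds: E/h = 17/38 = 0.4474 J/s.
0.4474 > 0.15, so adding grass seeds raises the average — include it.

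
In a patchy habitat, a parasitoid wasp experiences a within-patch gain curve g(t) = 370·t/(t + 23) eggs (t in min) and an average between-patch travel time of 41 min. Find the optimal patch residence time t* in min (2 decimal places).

By the marginal value theorem, leave when the instantaneous gain rate g'(t) equals the habitat-wide average g(t)/(T + t).
g'(t) = 370·23/(t + 23)². Setting 370·23/(t+23)² = 370t/[(t+23)(41+t)] gives 23(41+t) = t(t+23), so t² = 23×41 = 943.
t* = √943 = 30.71 min.

30.71 min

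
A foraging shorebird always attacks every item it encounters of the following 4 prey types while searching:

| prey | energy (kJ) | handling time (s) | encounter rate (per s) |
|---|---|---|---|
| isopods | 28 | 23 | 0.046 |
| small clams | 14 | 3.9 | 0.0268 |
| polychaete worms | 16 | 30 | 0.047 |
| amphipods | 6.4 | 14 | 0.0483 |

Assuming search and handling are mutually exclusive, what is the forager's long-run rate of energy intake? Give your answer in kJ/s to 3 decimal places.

Energy encountered per unit search time: 0.046×28 + 0.0268×14 + 0.047×16 + 0.0483×6.4 = 2.724 kJ/s.
Handling time per unit search time: 0.046×23 + 0.0268×3.9 + 0.047×30 + 0.0483×14 = 3.249.
Rate = 2.724/(1 + 3.249) = 0.6412 kJ/s.

0.641 kJ/s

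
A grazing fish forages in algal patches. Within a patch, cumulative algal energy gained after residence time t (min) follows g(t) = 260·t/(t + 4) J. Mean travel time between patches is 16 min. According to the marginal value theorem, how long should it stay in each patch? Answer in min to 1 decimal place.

Optimal t* satisfies g'(t*) = g(t*)/(T + t*).
g'(t) = 260·4/(t + 4)². Setting 260·4/(t+4)² = 260t/[(t+4)(16+t)] gives 4(16+t) = t(t+4), so t² = 4×16 = 64.
t* = √64 = 8 min.

8.0 min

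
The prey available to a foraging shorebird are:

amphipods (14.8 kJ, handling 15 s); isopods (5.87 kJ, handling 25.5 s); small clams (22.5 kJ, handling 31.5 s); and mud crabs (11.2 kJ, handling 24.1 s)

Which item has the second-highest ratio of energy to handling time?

small clams

Profitability E/h (kJ/s): amphipods = 14.8/15 = 0.987, isopods = 5.87/25.5 = 0.23, small clams = 22.5/31.5 = 0.714, mud crabs = 11.2/24.1 = 0.465.
Ranked: amphipods > small clams > mud crabs > isopods.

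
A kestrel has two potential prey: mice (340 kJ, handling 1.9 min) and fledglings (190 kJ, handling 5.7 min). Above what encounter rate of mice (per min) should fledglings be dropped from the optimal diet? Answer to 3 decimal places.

At the threshold, the rate on mice alone equals the profitability of fledglings: λ·340/(1 + λ·1.9) = 190/5.7 = 33.33.
Rearranging, λ(340 − 33.33×1.9) = 33.33, so λ = 33.33/276.7 = 0.1205 per min.

0.120 per min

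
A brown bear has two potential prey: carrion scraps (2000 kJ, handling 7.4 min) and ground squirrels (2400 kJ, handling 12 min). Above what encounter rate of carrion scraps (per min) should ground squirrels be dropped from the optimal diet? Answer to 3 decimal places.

The zero-one rule: include ground squirrels iff E₂/h₂ > λE₁/(1+λh₁). Equality gives the switch point.
λE₁h₂ = E₂ + λE₂h₁ ⇒ λ = E₂/(E₁h₂ − E₂h₁) = 2400/(2.4e+04 − 1.776e+04) = 0.3846 per min.

0.385 per min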